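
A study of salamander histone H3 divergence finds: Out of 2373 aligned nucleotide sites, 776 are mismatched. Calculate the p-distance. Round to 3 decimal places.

0.327

p = 776/2373 = 0.327012… ≈ 0.327 (to 3 d.p.).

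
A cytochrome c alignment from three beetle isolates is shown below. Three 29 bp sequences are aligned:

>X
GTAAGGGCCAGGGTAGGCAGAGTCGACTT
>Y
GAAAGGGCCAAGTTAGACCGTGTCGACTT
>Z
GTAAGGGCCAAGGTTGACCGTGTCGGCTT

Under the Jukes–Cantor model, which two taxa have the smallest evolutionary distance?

X–Y: 6/29 differ, p = 0.207, d = 0.242.
X–Z: 6/29 differ, p = 0.207, d = 0.242.
Y–Z: 4/29 differ, p = 0.138, d = 0.152.
The smallest distance is between Y and Z.

Y and Z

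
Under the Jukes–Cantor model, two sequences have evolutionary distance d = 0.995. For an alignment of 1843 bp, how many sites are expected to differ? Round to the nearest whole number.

1015

Invert JC69: p = (3/4)(1 − e^(−4d/3)) = 0.75 × (1 − e^(-1.326667)) = 0.75 × (1 − 0.265360) = 0.550980.
Expected differing sites = pL ≈ 0.550980 × 1843 = 1015.45614 ≈ 1015.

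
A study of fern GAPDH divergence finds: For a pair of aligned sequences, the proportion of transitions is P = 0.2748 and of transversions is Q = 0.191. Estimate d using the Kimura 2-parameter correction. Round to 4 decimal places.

0.7950

Under the Kimura two-parameter model, d = −½ ln(1 − 2P − Q) − ¼ ln(1 − 2Q).
1 − 2P − Q = 0.2594, giving −½ ln(0.2594) = 0.674692.
1 − 2Q = 0.618, giving −¼ ln(0.618) = 0.120317.
d = 0.674692 + 0.120317 = 0.795009.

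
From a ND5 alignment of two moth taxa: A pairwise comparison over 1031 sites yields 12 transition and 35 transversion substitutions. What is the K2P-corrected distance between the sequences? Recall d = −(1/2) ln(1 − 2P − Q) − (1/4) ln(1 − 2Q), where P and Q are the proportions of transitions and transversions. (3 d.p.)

0.047

P = 12/1031 ≈ 0.011639 and Q = 35/1031 ≈ 0.033948.
Under the Kimura two-parameter model, d = −½ ln(1 − 2P − Q) − ¼ ln(1 − 2Q).
1 − 2P − Q = 0.942774, giving −½ ln(0.942774) = 0.029464.
1 − 2Q = 0.932104, giving −¼ ln(0.932104) = 0.017578.
d = 0.029464 + 0.017578 = 0.047042.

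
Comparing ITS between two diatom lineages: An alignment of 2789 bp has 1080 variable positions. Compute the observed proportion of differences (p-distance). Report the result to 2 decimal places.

0.39

p = 1080/2789 = 0.387235… ≈ 0.39 (to 2 d.p.).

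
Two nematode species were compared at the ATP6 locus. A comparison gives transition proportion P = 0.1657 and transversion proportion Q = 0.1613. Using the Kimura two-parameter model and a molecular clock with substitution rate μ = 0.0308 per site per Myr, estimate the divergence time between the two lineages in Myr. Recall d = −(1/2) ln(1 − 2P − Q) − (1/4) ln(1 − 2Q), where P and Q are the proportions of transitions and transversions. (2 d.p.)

Under the Kimura two-parameter model, d = −½ ln(1 − 2P − Q) − ¼ ln(1 − 2Q).
1 − 2P − Q = 0.5073, giving −½ ln(0.5073) = 0.339326.
1 − 2Q = 0.6774, giving −¼ ln(0.6774) = 0.097373.
d = 0.339326 + 0.097373 = 0.436699.
Under a molecular clock d = 2μt, so t = d/(2μ) = 0.436699 / (2 × 0.0308) = 7.09 Myr.

7.09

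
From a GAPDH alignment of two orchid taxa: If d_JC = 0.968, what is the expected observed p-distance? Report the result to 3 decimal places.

p = (3/4)(1 − e^(−4d/3)) = 0.75 × (1 − e^(-1.290667)) = 0.75 × (1 − 0.275087) = 0.543685.

0.544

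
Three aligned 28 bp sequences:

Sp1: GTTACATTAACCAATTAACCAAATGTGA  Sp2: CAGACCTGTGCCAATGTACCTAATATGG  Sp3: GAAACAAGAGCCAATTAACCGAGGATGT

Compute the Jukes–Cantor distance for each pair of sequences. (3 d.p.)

d(Sp1,Sp2) = 0.635, d(Sp1,Sp3) = 0.485, d(Sp2,Sp3) = 0.556

Sp1–Sp2: 12/28 sites differ → p ≈ 0.428571, d = −0.75 ln(1 − 0.571428) = 0.635472 ≈ 0.635.
Sp1–Sp3: 10/28 sites differ → p ≈ 0.357143, d = −0.75 ln(1 − 0.476191) = 0.484971 ≈ 0.485.
Sp2–Sp3: 11/28 sites differ → p ≈ 0.392857, d = −0.75 ln(1 − 0.523809) = 0.556452 ≈ 0.556.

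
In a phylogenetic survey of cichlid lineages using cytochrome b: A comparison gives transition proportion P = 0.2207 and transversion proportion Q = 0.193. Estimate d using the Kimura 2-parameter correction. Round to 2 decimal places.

Under the Kimura two-parameter model, d = −½ ln(1 − 2P − Q) − ¼ ln(1 − 2Q).
1 − 2P − Q = 0.3656, giving −½ ln(0.3656) = 0.503108.
1 − 2Q = 0.614, giving −¼ ln(0.614) = 0.121940.
d = 0.503108 + 0.121940 = 0.625048.

0.63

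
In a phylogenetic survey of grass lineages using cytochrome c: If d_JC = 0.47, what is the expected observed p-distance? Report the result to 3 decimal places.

0.349

p = (3/4)(1 − e^(−4d/3)) = 0.75 × (1 − e^(-0.626667)) = 0.75 × (1 − 0.534370) = 0.349223.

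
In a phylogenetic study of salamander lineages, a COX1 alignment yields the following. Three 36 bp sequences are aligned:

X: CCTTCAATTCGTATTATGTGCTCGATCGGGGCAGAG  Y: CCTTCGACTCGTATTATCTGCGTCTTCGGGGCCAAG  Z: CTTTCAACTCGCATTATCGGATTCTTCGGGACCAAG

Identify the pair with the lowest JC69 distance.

X–Y: 9/36 differ, p = 0.250, d = 0.304.
X–Z: 12/36 differ, p = 0.333, d = 0.441.
Y–Z: 7/36 differ, p = 0.194, d = 0.225.
The smallest distance is between Y and Z.

Y and Z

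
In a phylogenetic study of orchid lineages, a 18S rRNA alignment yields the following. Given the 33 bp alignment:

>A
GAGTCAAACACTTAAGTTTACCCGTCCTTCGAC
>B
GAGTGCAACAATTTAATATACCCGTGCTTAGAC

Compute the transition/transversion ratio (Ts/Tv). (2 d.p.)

Transitions are A↔G and C↔T; transversions are all other mismatches.
Transitions: 1. Transversions: 7.
R = 1/7 = 0.142857… ≈ 0.14 (to 2 d.p.).

0.14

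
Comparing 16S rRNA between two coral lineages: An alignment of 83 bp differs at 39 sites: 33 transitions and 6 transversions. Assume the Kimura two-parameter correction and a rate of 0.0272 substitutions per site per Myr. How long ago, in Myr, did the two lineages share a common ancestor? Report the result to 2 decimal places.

P = 33/83 ≈ 0.39759 and Q = 6/83 ≈ 0.072289.
Under the Kimura two-parameter model, d = −½ ln(1 − 2P − Q) − ¼ ln(1 − 2Q).
1 − 2P − Q = 0.132531, giving −½ ln(0.132531) = 1.010469.
1 − 2Q = 0.855422, giving −¼ ln(0.855422) = 0.039040.
d = 1.010469 + 0.039040 = 1.049509.
Under a molecular clock d = 2μt, so t = d/(2μ) = 1.049509 / (2 × 0.0272) = 19.29 Myr.

19.29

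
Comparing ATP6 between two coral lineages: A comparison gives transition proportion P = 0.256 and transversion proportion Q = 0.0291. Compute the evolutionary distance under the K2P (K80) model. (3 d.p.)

Under the Kimura two-parameter model, d = −½ ln(1 − 2P − Q) − ¼ ln(1 − 2Q).
1 − 2P − Q = 0.4589, giving −½ ln(0.4589) = 0.389461.
1 − 2Q = 0.9418, giving −¼ ln(0.9418) = 0.014991.
d = 0.389461 + 0.014991 = 0.404452.

0.404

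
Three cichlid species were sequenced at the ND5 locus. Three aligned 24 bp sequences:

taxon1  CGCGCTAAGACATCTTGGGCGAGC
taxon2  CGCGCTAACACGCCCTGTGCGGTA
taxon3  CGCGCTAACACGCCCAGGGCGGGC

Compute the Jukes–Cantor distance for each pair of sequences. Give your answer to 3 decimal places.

taxon1–taxon2: 8/24 sites differ → p ≈ 0.333333, d = −0.75 ln(1 − 0.444444) = 0.440839 ≈ 0.441.
taxon1–taxon3: 6/24 sites differ → p = 0.25, d = −0.75 ln(1 − 0.333333) = 0.304098 ≈ 0.304.
taxon2–taxon3: 4/24 sites differ → p ≈ 0.166667, d = −0.75 ln(1 − 0.222223) = 0.188487 ≈ 0.188.

d(taxon1,taxon2) = 0.441, d(taxon1,taxon3) = 0.304, d(taxon2,taxon3) = 0.188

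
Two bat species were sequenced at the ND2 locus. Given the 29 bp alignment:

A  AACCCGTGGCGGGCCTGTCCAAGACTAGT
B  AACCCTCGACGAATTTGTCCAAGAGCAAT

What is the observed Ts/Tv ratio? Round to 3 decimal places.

4.000

Transitions are A↔G and C↔T; transversions are all other mismatches.
Transitions: 8. Transversions: 2.
R = 8/2 = 4.000.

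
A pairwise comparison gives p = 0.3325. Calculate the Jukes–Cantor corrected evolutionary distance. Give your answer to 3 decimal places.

0.439

d = −(3/4) ln(1 − 4p/3) = −0.75 ln(1 − 0.443333) = −0.75 ln(0.556667)
  = −0.75 × (-0.585788) = 0.439341 substitutions/site.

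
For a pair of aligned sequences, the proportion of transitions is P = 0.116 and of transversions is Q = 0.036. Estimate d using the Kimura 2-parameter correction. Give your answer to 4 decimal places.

0.1747

Under the Kimura two-parameter model, d = −½ ln(1 − 2P − Q) − ¼ ln(1 − 2Q).
1 − 2P − Q = 0.732, giving −½ ln(0.732) = 0.155987.
1 − 2Q = 0.928, giving −¼ ln(0.928) = 0.018681.
d = 0.155987 + 0.018681 = 0.174668.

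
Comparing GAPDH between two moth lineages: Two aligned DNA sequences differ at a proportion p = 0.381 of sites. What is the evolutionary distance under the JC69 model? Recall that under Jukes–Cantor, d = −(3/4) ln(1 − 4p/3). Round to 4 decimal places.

d = −(3/4) ln(1 − 4p/3) = −0.75 ln(1 − 0.508) = −0.75 ln(0.492)
  = −0.75 × (-0.709277) = 0.531958 substitutions/site.

0.5320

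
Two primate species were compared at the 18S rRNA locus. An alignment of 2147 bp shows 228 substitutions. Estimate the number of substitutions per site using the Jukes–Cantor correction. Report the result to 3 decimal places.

p = 228/2147 ≈ 0.106195.
d = −(3/4) ln(1 − 4p/3) = −0.75 ln(1 − 0.141593) = −0.75 ln(0.858407)
  = −0.75 × (-0.152677) = 0.114508 substitutions/site.

0.115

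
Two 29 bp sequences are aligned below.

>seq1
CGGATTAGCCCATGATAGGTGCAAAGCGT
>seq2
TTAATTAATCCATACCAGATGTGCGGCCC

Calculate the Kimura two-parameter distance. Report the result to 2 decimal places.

1.22

Of 29 sites, 11 differences are transitions and 4 are transversions, so P = 11/29 ≈ 0.37931 and Q = 4/29 ≈ 0.137931.
Under the Kimura two-parameter model, d = −½ ln(1 − 2P − Q) − ¼ ln(1 − 2Q).
1 − 2P − Q = 0.103449, giving −½ ln(0.103449) = 1.134338.
1 − 2Q = 0.724138, giving −¼ ln(0.724138) = 0.080693.
d = 1.134338 + 0.080693 = 1.215031.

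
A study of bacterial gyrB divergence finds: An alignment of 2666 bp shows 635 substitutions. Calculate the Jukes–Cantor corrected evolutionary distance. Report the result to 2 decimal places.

p = 635/2666 ≈ 0.238185.
d = −(3/4) ln(1 − 4p/3) = −0.75 ln(1 − 0.31758) = −0.75 ln(0.68242)
  = −0.75 × (-0.382110) = 0.286583 substitutions/site.

0.29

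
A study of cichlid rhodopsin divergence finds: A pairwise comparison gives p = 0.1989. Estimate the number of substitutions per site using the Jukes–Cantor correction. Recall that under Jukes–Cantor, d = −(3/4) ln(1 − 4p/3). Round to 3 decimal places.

d = −(3/4) ln(1 − 4p/3) = −0.75 ln(1 − 0.2652) = −0.75 ln(0.7348)
  = −0.75 × (-0.308157) = 0.231118 substitutions/site.

0.231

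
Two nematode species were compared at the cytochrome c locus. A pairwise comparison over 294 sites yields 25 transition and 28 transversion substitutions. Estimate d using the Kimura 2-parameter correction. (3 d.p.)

0.207

P = 25/294 ≈ 0.085034 and Q = 28/294 ≈ 0.095238.
Under the Kimura two-parameter model, d = −½ ln(1 − 2P − Q) − ¼ ln(1 − 2Q).
1 − 2P − Q = 0.734694, giving −½ ln(0.734694) = 0.154151.
1 − 2Q = 0.809524, giving −¼ ln(0.809524) = 0.052827.
d = 0.154151 + 0.052827 = 0.206978.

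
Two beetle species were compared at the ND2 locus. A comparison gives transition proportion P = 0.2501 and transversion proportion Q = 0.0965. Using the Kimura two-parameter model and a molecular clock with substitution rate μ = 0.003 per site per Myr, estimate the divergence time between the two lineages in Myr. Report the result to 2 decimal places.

84.61

Under the Kimura two-parameter model, d = −½ ln(1 − 2P − Q) − ¼ ln(1 − 2Q).
1 − 2P − Q = 0.4033, giving −½ ln(0.4033) = 0.454037.
1 − 2Q = 0.807, giving −¼ ln(0.807) = 0.053608.
d = 0.454037 + 0.053608 = 0.507645.
Under a molecular clock d = 2μt, so t = d/(2μ) = 0.507645 / (2 × 0.003) = 84.61 Myr.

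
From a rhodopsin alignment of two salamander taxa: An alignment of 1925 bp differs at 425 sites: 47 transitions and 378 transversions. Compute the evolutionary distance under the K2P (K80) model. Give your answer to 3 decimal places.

0.265

P = 47/1925 ≈ 0.024416 and Q = 378/1925 ≈ 0.196364.
Under the Kimura two-parameter model, d = −½ ln(1 − 2P − Q) − ¼ ln(1 − 2Q).
1 − 2P − Q = 0.754804, giving −½ ln(0.754804) = 0.140649.
1 − 2Q = 0.607272, giving −¼ ln(0.607272) = 0.124695.
d = 0.140649 + 0.124695 = 0.265344.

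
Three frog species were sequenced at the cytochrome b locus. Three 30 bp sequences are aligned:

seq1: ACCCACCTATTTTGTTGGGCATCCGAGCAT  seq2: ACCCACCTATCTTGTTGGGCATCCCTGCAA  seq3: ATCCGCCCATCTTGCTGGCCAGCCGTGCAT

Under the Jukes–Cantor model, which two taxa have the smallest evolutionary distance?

seq1–seq2: 4/30 differ, p = 0.133, d = 0.147.
seq1–seq3: 8/30 differ, p = 0.267, d = 0.330.
seq2–seq3: 8/30 differ, p = 0.267, d = 0.330.
The smallest distance is between seq1 and seq2.

seq1 and seq2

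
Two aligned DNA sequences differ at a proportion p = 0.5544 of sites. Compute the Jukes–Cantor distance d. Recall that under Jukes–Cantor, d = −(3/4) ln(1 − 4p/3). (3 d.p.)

d = −(3/4) ln(1 − 4p/3) = −0.75 ln(1 − 0.7392) = −0.75 ln(0.2608)
  = −0.75 × (-1.344001) = 1.008001 substitutions/site.

1.008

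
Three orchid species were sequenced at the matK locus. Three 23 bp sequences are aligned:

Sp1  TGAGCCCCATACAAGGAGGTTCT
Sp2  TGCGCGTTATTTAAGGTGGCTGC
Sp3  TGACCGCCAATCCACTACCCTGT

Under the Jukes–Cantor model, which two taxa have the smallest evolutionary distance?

Sp1 and Sp2

Sp1–Sp2: 10/23 differ, p = 0.435, d = 0.650.
Sp1–Sp3: 11/23 differ, p = 0.478, d = 0.761.
Sp2–Sp3: 13/23 differ, p = 0.565, d = 1.051.
The smallest distance is between Sp1 and Sp2.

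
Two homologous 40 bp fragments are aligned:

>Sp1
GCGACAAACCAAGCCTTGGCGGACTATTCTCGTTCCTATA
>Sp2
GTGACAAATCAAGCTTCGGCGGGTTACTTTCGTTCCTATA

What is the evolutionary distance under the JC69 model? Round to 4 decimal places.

The sequences differ at 8 of 40 sites (2, 9, 15, 17, 23, 24, 27, 29), so p = 8/40 = 0.2.
d = −(3/4) ln(1 − 4p/3) = −0.75 ln(1 − 0.266667) = −0.75 ln(0.733333)
  = −0.75 × (-0.310155) = 0.232616 substitutions/site.

0.2326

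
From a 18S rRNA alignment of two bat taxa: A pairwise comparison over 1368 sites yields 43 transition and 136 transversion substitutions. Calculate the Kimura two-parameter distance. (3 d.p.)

0.144

P = 43/1368 ≈ 0.031433 and Q = 136/1368 ≈ 0.099415.
Under the Kimura two-parameter model, d = −½ ln(1 − 2P − Q) − ¼ ln(1 − 2Q).
1 − 2P − Q = 0.837719, giving −½ ln(0.837719) = 0.088536.
1 − 2Q = 0.80117, giving −¼ ln(0.80117) = 0.055421.
d = 0.088536 + 0.055421 = 0.143957.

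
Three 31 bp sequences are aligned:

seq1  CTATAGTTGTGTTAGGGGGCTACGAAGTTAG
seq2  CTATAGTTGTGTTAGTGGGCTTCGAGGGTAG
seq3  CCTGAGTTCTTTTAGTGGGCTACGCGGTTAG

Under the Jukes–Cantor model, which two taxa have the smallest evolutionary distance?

seq1–seq2: 4/31 differ, p = 0.129, d = 0.142.
seq1–seq3: 8/31 differ, p = 0.258, d = 0.316.
seq2–seq3: 8/31 differ, p = 0.258, d = 0.316.
The smallest distance is between seq1 and seq2.

seq1 and seq2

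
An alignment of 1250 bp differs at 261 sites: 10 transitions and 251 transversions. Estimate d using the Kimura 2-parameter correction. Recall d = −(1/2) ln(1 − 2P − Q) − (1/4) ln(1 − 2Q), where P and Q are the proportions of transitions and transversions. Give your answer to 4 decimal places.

P = 10/1250 = 0.008 and Q = 251/1250 = 0.2008.
Under the Kimura two-parameter model, d = −½ ln(1 − 2P − Q) − ¼ ln(1 − 2Q).
1 − 2P − Q = 0.7832, giving −½ ln(0.7832) = 0.122184.
1 − 2Q = 0.5984, giving −¼ ln(0.5984) = 0.128374.
d = 0.122184 + 0.128374 = 0.250558.

0.2506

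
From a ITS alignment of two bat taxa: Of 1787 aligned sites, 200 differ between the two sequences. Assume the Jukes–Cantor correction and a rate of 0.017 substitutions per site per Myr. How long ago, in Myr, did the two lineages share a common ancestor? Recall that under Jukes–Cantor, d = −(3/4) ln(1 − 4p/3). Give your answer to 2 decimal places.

3.56

p = 200/1787 ≈ 0.111919.
d = −(3/4) ln(1 − 4p/3) = −0.75 ln(1 − 0.149225) = −0.75 ln(0.850775)
  = −0.75 × (-0.161608) = 0.121206 substitutions/site.
Under a molecular clock d = 2μt, so t = d/(2μ) = 0.121206 / (2 × 0.017) = 3.56 Myr.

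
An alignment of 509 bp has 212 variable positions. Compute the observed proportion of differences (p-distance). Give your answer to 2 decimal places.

0.42

p = 212/509 = 0.416502… ≈ 0.42 (to 2 d.p.).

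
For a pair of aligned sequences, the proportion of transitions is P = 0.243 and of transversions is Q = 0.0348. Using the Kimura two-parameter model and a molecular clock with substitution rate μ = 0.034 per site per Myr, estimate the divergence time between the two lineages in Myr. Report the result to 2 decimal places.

Under the Kimura two-parameter model, d = −½ ln(1 − 2P − Q) − ¼ ln(1 − 2Q).
1 − 2P − Q = 0.4792, giving −½ ln(0.4792) = 0.367819.
1 − 2Q = 0.9304, giving −¼ ln(0.9304) = 0.018035.
d = 0.367819 + 0.018035 = 0.385854.
Under a molecular clock d = 2μt, so t = d/(2μ) = 0.385854 / (2 × 0.034) = 5.67 Myr.

5.67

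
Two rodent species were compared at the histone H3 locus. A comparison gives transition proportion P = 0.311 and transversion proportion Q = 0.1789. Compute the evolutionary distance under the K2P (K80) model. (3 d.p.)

Under the Kimura two-parameter model, d = −½ ln(1 − 2P − Q) − ¼ ln(1 − 2Q).
1 − 2P − Q = 0.1991, giving −½ ln(0.1991) = 0.806974.
1 − 2Q = 0.6422, giving −¼ ln(0.6422) = 0.110714.
d = 0.806974 + 0.110714 = 0.917688.

0.918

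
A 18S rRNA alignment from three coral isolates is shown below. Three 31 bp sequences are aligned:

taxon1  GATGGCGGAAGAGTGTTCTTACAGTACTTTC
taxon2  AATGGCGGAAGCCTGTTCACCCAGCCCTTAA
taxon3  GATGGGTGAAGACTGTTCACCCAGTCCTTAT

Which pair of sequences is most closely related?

taxon2 and taxon3

taxon1–taxon2: 10/31 differ, p = 0.323, d = 0.422.
taxon1–taxon3: 9/31 differ, p = 0.290, d = 0.367.
taxon2–taxon3: 6/31 differ, p = 0.194, d = 0.224.
The smallest distance is between taxon2 and taxon3.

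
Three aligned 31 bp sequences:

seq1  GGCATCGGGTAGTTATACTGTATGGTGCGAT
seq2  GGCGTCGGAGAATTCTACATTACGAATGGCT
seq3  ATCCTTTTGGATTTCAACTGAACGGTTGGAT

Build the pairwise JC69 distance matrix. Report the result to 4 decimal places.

d(seq1,seq2) = 0.6143, d(seq1,seq3) = 0.6913, d(seq2,seq3) = 0.7771

seq1–seq2: 13/31 sites differ → p ≈ 0.419355, d = −0.75 ln(1 − 0.55914) = 0.614271 ≈ 0.6143.
seq1–seq3: 14/31 sites differ → p ≈ 0.451613, d = −0.75 ln(1 − 0.602151) = 0.691262 ≈ 0.6913.
seq2–seq3: 15/31 sites differ → p ≈ 0.483871, d = −0.75 ln(1 − 0.645161) = 0.777068 ≈ 0.7771.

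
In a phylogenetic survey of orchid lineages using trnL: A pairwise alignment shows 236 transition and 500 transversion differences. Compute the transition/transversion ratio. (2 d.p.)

R = 236/500 = 0.472 ≈ 0.47 (to 2 d.p.).

0.47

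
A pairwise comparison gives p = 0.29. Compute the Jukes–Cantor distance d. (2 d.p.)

0.37

d = −(3/4) ln(1 − 4p/3) = −0.75 ln(1 − 0.386667) = −0.75 ln(0.613333)
  = −0.75 × (-0.488847) = 0.366635 substitutions/site.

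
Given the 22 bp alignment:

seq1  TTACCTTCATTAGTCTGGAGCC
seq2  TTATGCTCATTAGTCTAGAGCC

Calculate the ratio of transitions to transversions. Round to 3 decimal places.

Transitions are A↔G and C↔T; transversions are all other mismatches.
Transitions: 3. Transversions: 1.
R = 3/1 = 3.000.

3.000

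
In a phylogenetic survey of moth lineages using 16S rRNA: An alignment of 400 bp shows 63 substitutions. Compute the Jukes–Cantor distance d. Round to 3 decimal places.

0.177

p = 63/400 = 0.1575.
d = −(3/4) ln(1 − 4p/3) = −0.75 ln(1 − 0.21) = −0.75 ln(0.79)
  = −0.75 × (-0.235722) = 0.176792 substitutions/site.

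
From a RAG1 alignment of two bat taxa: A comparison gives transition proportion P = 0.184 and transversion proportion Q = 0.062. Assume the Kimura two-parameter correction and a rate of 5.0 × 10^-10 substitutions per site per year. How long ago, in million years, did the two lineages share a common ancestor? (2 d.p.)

314.16

Under the Kimura two-parameter model, d = −½ ln(1 − 2P − Q) − ¼ ln(1 − 2Q).
1 − 2P − Q = 0.57, giving −½ ln(0.57) = 0.281059.
1 − 2Q = 0.876, giving −¼ ln(0.876) = 0.033097.
d = 0.281059 + 0.033097 = 0.314156.
Under a molecular clock d = 2μt, so t = d/(2μ) = 0.314156 / (2 × 5.0 × 10^-10) = 314.16 million years.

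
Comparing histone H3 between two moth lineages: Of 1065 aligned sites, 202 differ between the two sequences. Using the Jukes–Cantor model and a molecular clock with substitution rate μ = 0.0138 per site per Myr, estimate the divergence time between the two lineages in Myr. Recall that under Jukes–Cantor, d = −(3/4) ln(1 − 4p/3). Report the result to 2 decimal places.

p = 202/1065 ≈ 0.189671.
d = −(3/4) ln(1 − 4p/3) = −0.75 ln(1 − 0.252895) = −0.75 ln(0.747105)
  = −0.75 × (-0.291550) = 0.218663 substitutions/site.
Under a molecular clock d = 2μt, so t = d/(2μ) = 0.218663 / (2 × 0.0138) = 7.92 Myr.

7.92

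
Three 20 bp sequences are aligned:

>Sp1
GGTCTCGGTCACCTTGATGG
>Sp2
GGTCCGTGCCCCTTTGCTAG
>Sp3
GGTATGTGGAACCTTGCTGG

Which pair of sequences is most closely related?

Sp1–Sp2: 8/20 differ, p = 0.400, d = 0.572.
Sp1–Sp3: 6/20 differ, p = 0.300, d = 0.383.
Sp2–Sp3: 7/20 differ, p = 0.350, d = 0.471.
The smallest distance is between Sp1 and Sp3.

Sp1 and Sp3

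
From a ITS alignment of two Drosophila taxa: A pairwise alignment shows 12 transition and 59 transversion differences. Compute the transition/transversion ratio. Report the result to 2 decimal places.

0.20

R = 12/59 = 0.203389… ≈ 0.20 (to 2 d.p.).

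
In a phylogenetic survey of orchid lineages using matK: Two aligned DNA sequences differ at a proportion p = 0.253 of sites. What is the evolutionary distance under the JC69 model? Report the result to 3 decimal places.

0.309

d = −(3/4) ln(1 − 4p/3) = −0.75 ln(1 − 0.337333) = −0.75 ln(0.662667)
  = −0.75 × (-0.411483) = 0.308612 substitutions/site.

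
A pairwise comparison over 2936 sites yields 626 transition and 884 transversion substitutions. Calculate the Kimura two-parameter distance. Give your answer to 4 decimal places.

P = 626/2936 ≈ 0.213215 and Q = 884/2936 ≈ 0.30109.
Under the Kimura two-parameter model, d = −½ ln(1 − 2P − Q) − ¼ ln(1 − 2Q).
1 − 2P − Q = 0.27248, giving −½ ln(0.27248) = 0.650095.
1 − 2Q = 0.39782, giving −¼ ln(0.39782) = 0.230439.
d = 0.650095 + 0.230439 = 0.880534.

0.8805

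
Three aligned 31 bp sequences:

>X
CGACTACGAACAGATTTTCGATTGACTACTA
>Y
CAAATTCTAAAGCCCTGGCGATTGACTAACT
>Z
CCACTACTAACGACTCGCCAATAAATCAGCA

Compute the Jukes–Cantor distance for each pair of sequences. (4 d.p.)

d(X,Y) = 0.6913, d(X,Z) = 0.7771, d(Y,Z) = 0.7771

X–Y: 14/31 sites differ → p ≈ 0.451613, d = −0.75 ln(1 − 0.602151) = 0.691262 ≈ 0.6913.
X–Z: 15/31 sites differ → p ≈ 0.483871, d = −0.75 ln(1 − 0.645161) = 0.777068 ≈ 0.7771.
Y–Z: 15/31 sites differ → p ≈ 0.483871, d = −0.75 ln(1 − 0.645161) = 0.777068 ≈ 0.7771.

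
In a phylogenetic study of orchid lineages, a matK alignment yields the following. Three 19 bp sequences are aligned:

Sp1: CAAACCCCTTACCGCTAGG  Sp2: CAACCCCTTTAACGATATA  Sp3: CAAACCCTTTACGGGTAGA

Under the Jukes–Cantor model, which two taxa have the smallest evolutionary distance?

Sp1–Sp2: 6/19 differ, p = 0.316, d = 0.410.
Sp1–Sp3: 4/19 differ, p = 0.211, d = 0.247.
Sp2–Sp3: 5/19 differ, p = 0.263, d = 0.324.
The smallest distance is between Sp1 and Sp3.

Sp1 and Sp3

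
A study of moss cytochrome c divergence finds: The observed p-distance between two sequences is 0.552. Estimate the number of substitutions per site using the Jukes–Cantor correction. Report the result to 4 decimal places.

d = −(3/4) ln(1 − 4p/3) = −0.75 ln(1 − 0.736) = −0.75 ln(0.264)
  = −0.75 × (-1.331806) = 0.998855 substitutions/site.

0.9989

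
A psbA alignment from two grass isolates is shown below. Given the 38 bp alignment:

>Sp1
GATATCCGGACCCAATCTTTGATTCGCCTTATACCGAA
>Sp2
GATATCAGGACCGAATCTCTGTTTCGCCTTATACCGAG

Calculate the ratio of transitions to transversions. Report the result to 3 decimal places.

Transitions are A↔G and C↔T; transversions are all other mismatches.
Transitions: 2. Transversions: 3.
R = 2/3 = 0.666666… ≈ 0.667 (to 3 d.p.).

0.667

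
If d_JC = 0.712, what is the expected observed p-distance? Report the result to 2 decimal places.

p = (3/4)(1 − e^(−4d/3)) = 0.75 × (1 − e^(-0.949333)) = 0.75 × (1 − 0.386999) = 0.459751.

0.46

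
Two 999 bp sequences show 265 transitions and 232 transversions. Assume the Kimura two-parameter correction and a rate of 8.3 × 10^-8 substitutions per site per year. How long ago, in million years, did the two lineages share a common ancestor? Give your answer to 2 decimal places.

5.27

P = 265/999 ≈ 0.265265 and Q = 232/999 ≈ 0.232232.
Under the Kimura two-parameter model, d = −½ ln(1 − 2P − Q) − ¼ ln(1 − 2Q).
1 − 2P − Q = 0.237238, giving −½ ln(0.237238) = 0.719346.
1 − 2Q = 0.535536, giving −¼ ln(0.535536) = 0.156122.
d = 0.719346 + 0.156122 = 0.875468.
Under a molecular clock d = 2μt, so t = d/(2μ) = 0.875468 / (2 × 8.3 × 10^-8) = 5.27 million years.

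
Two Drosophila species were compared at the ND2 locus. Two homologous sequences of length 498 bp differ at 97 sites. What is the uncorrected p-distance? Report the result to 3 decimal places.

0.195

p = 97/498 = 0.194779… ≈ 0.195 (to 3 d.p.).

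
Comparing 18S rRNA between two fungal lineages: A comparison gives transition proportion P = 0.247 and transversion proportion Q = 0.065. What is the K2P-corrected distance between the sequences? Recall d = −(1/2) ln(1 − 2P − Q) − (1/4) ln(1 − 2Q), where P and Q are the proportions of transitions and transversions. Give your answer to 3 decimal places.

Under the Kimura two-parameter model, d = −½ ln(1 − 2P − Q) − ¼ ln(1 − 2Q).
1 − 2P − Q = 0.441, giving −½ ln(0.441) = 0.409355.
1 − 2Q = 0.87, giving −¼ ln(0.87) = 0.034816.
d = 0.409355 + 0.034816 = 0.444171.

0.444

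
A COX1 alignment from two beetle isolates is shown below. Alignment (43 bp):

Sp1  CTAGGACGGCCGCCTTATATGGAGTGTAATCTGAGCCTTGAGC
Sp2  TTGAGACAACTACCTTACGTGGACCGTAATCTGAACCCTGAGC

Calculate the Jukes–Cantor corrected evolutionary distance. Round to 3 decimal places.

The sequences differ at 13 of 43 sites, so p = 13/43 ≈ 0.302326.
d = −(3/4) ln(1 − 4p/3) = −0.75 ln(1 − 0.403101) = −0.75 ln(0.596899)
  = −0.75 × (-0.516007) = 0.387005 substitutions/site.

0.387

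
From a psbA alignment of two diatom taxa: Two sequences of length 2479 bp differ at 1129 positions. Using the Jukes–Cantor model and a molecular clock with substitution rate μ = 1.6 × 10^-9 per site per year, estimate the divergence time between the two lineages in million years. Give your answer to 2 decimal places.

219.03

p = 1129/2479 ≈ 0.455426.
d = −(3/4) ln(1 − 4p/3) = −0.75 ln(1 − 0.607235) = −0.75 ln(0.392765)
  = −0.75 × (-0.934544) = 0.700908 substitutions/site.
Under a molecular clock d = 2μt, so t = d/(2μ) = 0.700908 / (2 × 1.6 × 10^-9) = 219.03 million years.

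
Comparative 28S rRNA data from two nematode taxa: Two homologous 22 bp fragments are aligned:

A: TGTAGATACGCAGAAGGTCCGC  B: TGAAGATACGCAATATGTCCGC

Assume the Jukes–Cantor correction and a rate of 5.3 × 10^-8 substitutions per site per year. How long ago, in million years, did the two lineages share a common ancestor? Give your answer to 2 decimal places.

1.96

The sequences differ at 4 of 22 sites (3, 13, 14, 16), so p = 4/22 ≈ 0.181818.
d = −(3/4) ln(1 − 4p/3) = −0.75 ln(1 − 0.242424) = −0.75 ln(0.757576)
  = −0.75 × (-0.277631) = 0.208223 substitutions/site.
Under a molecular clock d = 2μt, so t = d/(2μ) = 0.208223 / (2 × 5.3 × 10^-8) = 1.96 million years.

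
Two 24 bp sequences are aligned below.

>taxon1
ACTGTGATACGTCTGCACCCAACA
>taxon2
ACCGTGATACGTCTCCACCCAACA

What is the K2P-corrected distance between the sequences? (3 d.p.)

0.089

Of 24 sites, 1 differences are transitions and 1 are transversions, so P = 1/24 ≈ 0.041667 and Q = 1/24 ≈ 0.041667.
Under the Kimura two-parameter model, d = −½ ln(1 − 2P − Q) − ¼ ln(1 − 2Q).
1 − 2P − Q = 0.874999, giving −½ ln(0.874999) = 0.066766.
1 − 2Q = 0.916666, giving −¼ ln(0.916666) = 0.021753.
d = 0.066766 + 0.021753 = 0.088519.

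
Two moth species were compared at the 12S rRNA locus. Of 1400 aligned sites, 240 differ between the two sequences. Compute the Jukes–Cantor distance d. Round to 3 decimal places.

0.195

p = 240/1400 ≈ 0.171429.
d = −(3/4) ln(1 − 4p/3) = −0.75 ln(1 − 0.228572) = −0.75 ln(0.771428)
  = −0.75 × (-0.259512) = 0.194634 substitutions/site.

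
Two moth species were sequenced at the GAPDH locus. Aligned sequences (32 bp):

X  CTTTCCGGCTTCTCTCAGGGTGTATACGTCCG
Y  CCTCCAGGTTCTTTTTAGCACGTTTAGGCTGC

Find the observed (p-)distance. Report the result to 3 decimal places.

The sequences differ at 17 of 32 positions.
p = 17/32 = 0.53125 ≈ 0.531 (to 3 d.p.).

0.531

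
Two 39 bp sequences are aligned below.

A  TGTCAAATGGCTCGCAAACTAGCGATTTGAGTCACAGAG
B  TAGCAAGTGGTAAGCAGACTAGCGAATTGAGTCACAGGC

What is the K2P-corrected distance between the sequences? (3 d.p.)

Of 39 sites, 5 differences are transitions and 5 are transversions, so P = 5/39 ≈ 0.128205 and Q = 5/39 ≈ 0.128205.
Under the Kimura two-parameter model, d = −½ ln(1 − 2P − Q) − ¼ ln(1 − 2Q).
1 − 2P − Q = 0.615385, giving −½ ln(0.615385) = 0.242754.
1 − 2Q = 0.74359, giving −¼ ln(0.74359) = 0.074066.
d = 0.242754 + 0.074066 = 0.316820.

0.317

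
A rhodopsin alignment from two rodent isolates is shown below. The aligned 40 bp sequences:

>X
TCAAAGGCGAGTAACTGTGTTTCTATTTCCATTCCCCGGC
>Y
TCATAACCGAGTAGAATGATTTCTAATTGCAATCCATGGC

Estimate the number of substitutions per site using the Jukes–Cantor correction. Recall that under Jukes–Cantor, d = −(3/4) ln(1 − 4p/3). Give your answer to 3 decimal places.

The sequences differ at 14 of 40 sites, so p = 14/40 = 0.35.
d = −(3/4) ln(1 − 4p/3) = −0.75 ln(1 − 0.466667) = −0.75 ln(0.533333)
  = −0.75 × (-0.628609) = 0.471457 substitutions/site.

0.471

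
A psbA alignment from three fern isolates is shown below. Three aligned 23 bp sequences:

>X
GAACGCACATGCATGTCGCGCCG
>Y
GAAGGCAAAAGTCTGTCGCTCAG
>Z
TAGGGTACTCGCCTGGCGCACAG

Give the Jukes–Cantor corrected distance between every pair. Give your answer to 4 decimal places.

d(X,Y) = 0.3904, d(X,Z) = 0.6501, d(Y,Z) = 0.5532

X–Y: 7/23 sites differ → p ≈ 0.304348, d = −0.75 ln(1 − 0.405797) = 0.390401 ≈ 0.3904.
X–Z: 10/23 sites differ → p ≈ 0.434783, d = −0.75 ln(1 − 0.579711) = 0.650110 ≈ 0.6501.
Y–Z: 9/23 sites differ → p ≈ 0.391304, d = −0.75 ln(1 − 0.521739) = 0.553199 ≈ 0.5532.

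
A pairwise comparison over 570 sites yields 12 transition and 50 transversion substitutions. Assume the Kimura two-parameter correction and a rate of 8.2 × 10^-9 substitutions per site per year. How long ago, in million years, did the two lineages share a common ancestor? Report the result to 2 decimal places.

P = 12/570 ≈ 0.021053 and Q = 50/570 ≈ 0.087719.
Under the Kimura two-parameter model, d = −½ ln(1 − 2P − Q) − ¼ ln(1 − 2Q).
1 − 2P − Q = 0.870175, giving −½ ln(0.870175) = 0.069530.
1 − 2Q = 0.824562, giving −¼ ln(0.824562) = 0.048226.
d = 0.069530 + 0.048226 = 0.117756.
Under a molecular clock d = 2μt, so t = d/(2μ) = 0.117756 / (2 × 8.2 × 10^-9) = 7.18 million years.

7.18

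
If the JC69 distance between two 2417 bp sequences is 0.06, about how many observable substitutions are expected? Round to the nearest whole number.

Invert JC69: p = (3/4)(1 − e^(−4d/3)) = 0.75 × (1 − e^(-0.08)) = 0.75 × (1 − 0.923116) = 0.057663.
Expected differing sites = pL ≈ 0.057663 × 2417 = 139.371471 ≈ 139.

139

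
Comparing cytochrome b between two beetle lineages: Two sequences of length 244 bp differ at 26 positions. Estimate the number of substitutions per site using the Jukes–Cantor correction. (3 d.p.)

0.115

p = 26/244 ≈ 0.106557.
d = −(3/4) ln(1 − 4p/3) = −0.75 ln(1 − 0.142076) = −0.75 ln(0.857924)
  = −0.75 × (-0.153240) = 0.114930 substitutions/site.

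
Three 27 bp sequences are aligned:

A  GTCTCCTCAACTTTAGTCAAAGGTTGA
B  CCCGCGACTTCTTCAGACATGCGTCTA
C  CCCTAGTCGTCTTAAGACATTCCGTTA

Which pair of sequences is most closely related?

B and C

A–B: 14/27 differ, p = 0.519, d = 0.882.
A–C: 14/27 differ, p = 0.519, d = 0.882.
B–C: 9/27 differ, p = 0.333, d = 0.441.
The smallest distance is between B and C.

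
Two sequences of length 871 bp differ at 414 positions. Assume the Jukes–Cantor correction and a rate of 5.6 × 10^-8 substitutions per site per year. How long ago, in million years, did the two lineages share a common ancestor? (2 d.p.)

p = 414/871 ≈ 0.475316.
d = −(3/4) ln(1 − 4p/3) = −0.75 ln(1 − 0.633755) = −0.75 ln(0.366245)
  = −0.75 × (-1.004453) = 0.753340 substitutions/site.
Under a molecular clock d = 2μt, so t = d/(2μ) = 0.753340 / (2 × 5.6 × 10^-8) = 6.73 million years.

6.73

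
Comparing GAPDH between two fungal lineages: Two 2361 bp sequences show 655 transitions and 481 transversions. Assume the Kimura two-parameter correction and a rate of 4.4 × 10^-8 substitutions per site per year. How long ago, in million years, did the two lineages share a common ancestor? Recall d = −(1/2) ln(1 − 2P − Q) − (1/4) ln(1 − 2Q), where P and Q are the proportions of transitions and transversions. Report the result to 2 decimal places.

P = 655/2361 ≈ 0.277425 and Q = 481/2361 ≈ 0.203727.
Under the Kimura two-parameter model, d = −½ ln(1 − 2P − Q) − ¼ ln(1 − 2Q).
1 − 2P − Q = 0.241423, giving −½ ln(0.241423) = 0.710602.
1 − 2Q = 0.592546, giving −¼ ln(0.592546) = 0.130832.
d = 0.710602 + 0.130832 = 0.841434.
Under a molecular clock d = 2μt, so t = d/(2μ) = 0.841434 / (2 × 4.4 × 10^-8) = 9.56 million years.

9.56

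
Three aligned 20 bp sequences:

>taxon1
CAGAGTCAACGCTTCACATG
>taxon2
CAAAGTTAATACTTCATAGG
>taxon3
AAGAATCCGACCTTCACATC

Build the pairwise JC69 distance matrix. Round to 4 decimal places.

taxon1–taxon2: 6/20 sites differ → p = 0.3, d = −0.75 ln(1 − 0.4) = 0.383119 ≈ 0.3831.
taxon1–taxon3: 7/20 sites differ → p = 0.35, d = −0.75 ln(1 − 0.466667) = 0.471457 ≈ 0.4715.
taxon2–taxon3: 11/20 sites differ → p = 0.55, d = −0.75 ln(1 − 0.733333) = 0.991316 ≈ 0.9913.

d(taxon1,taxon2) = 0.3831, d(taxon1,taxon3) = 0.4715, d(taxon2,taxon3) = 0.9913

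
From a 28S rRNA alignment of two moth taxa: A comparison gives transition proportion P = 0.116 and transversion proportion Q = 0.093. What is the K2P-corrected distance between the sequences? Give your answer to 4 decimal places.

0.2480

Under the Kimura two-parameter model, d = −½ ln(1 − 2P − Q) − ¼ ln(1 − 2Q).
1 − 2P − Q = 0.675, giving −½ ln(0.675) = 0.196521.
1 − 2Q = 0.814, giving −¼ ln(0.814) = 0.051449.
d = 0.196521 + 0.051449 = 0.247970.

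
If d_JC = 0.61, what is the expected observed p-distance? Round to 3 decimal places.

0.417

p = (3/4)(1 − e^(−4d/3)) = 0.75 × (1 − e^(-0.813333)) = 0.75 × (1 − 0.443378) = 0.417467.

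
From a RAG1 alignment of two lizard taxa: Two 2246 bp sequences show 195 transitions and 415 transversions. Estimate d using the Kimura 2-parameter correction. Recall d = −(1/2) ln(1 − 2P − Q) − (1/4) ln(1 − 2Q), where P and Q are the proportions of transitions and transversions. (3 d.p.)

0.337

P = 195/2246 ≈ 0.086821 and Q = 415/2246 ≈ 0.184773.
Under the Kimura two-parameter model, d = −½ ln(1 − 2P − Q) − ¼ ln(1 − 2Q).
1 − 2P − Q = 0.641585, giving −½ ln(0.641585) = 0.221907.
1 − 2Q = 0.630454, giving −¼ ln(0.630454) = 0.115329.
d = 0.221907 + 0.115329 = 0.337236.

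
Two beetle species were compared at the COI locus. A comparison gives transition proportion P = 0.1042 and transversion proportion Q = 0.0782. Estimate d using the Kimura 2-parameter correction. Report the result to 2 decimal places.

0.21

Under the Kimura two-parameter model, d = −½ ln(1 − 2P − Q) − ¼ ln(1 − 2Q).
1 − 2P − Q = 0.7134, giving −½ ln(0.7134) = 0.168857.
1 − 2Q = 0.8436, giving −¼ ln(0.8436) = 0.042519.
d = 0.168857 + 0.042519 = 0.211376.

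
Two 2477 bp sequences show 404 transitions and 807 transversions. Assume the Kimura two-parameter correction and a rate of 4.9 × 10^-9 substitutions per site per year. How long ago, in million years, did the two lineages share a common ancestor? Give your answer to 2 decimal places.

80.75

P = 404/2477 ≈ 0.163101 and Q = 807/2477 ≈ 0.325797.
Under the Kimura two-parameter model, d = −½ ln(1 − 2P − Q) − ¼ ln(1 − 2Q).
1 − 2P − Q = 0.348001, giving −½ ln(0.348001) = 0.527775.
1 − 2Q = 0.348406, giving −¼ ln(0.348406) = 0.263597.
d = 0.527775 + 0.263597 = 0.791372.
Under a molecular clock d = 2μt, so t = d/(2μ) = 0.791372 / (2 × 4.9 × 10^-9) = 80.75 million years.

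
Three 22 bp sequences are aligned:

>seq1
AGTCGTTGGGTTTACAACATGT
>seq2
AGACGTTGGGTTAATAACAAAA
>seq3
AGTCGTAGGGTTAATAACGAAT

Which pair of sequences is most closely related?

seq2 and seq3

seq1–seq2: 6/22 differ, p = 0.273, d = 0.339.
seq1–seq3: 6/22 differ, p = 0.273, d = 0.339.
seq2–seq3: 4/22 differ, p = 0.182, d = 0.208.
The smallest distance is between seq2 and seq3.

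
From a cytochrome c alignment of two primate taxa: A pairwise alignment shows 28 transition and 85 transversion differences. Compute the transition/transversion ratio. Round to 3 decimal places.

R = 28/85 = 0.329411… ≈ 0.329 (to 3 d.p.).

0.329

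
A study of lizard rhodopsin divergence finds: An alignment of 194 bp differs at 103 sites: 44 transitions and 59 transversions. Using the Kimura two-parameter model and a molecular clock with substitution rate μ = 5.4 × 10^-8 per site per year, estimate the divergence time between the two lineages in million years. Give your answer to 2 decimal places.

P = 44/194 ≈ 0.226804 and Q = 59/194 ≈ 0.304124.
Under the Kimura two-parameter model, d = −½ ln(1 − 2P − Q) − ¼ ln(1 − 2Q).
1 − 2P − Q = 0.242268, giving −½ ln(0.242268) = 0.708855.
1 − 2Q = 0.391752, giving −¼ ln(0.391752) = 0.234282.
d = 0.708855 + 0.234282 = 0.943137.
Under a molecular clock d = 2μt, so t = d/(2μ) = 0.943137 / (2 × 5.4 × 10^-8) = 8.73 million years.

8.73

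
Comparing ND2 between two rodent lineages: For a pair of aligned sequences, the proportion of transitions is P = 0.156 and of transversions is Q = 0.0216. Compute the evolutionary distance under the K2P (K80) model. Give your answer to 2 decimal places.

Under the Kimura two-parameter model, d = −½ ln(1 − 2P − Q) − ¼ ln(1 − 2Q).
1 − 2P − Q = 0.6664, giving −½ ln(0.6664) = 0.202933.
1 − 2Q = 0.9568, giving −¼ ln(0.9568) = 0.011040.
d = 0.202933 + 0.011040 = 0.213973.

0.21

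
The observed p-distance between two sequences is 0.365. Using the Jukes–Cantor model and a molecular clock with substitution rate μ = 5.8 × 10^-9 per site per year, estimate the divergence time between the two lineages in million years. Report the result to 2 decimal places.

d = −(3/4) ln(1 − 4p/3) = −0.75 ln(1 − 0.486667) = −0.75 ln(0.513333)
  = −0.75 × (-0.666831) = 0.500123 substitutions/site.
Under a molecular clock d = 2μt, so t = d/(2μ) = 0.500123 / (2 × 5.8 × 10^-9) = 43.11 million years.

43.11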